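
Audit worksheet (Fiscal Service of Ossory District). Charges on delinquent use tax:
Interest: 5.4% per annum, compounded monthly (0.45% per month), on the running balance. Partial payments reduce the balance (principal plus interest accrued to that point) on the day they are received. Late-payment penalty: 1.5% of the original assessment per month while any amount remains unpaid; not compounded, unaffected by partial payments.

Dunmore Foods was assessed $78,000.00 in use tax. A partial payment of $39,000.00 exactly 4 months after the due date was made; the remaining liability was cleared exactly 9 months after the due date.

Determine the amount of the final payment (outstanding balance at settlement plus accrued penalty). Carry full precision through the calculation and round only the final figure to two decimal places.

$51,861.03

Balance at month 4: $78,000.0000 × (1 + 0.0045)^4 = $79,413.5055…
After $39,000.00 payment: $79,413.5055… − $39,000.00 = $40,413.5055…
Balance at month 9: $40,413.5055… × (1 + 0.0045)^5 = $41,331.0300…
Penalty: 9 × 1.5% × $78,000.00 = $10,530.00
Final settlement = outstanding balance + penalty = $41,331.0300… + $10,530.00 = $51,861.03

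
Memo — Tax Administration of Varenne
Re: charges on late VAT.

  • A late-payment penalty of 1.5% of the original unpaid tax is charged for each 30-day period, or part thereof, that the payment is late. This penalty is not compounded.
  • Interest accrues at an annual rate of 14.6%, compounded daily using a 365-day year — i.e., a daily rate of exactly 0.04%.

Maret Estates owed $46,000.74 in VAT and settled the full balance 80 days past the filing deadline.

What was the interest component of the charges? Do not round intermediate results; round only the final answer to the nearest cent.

Interest: $46,000.74 × ((1 + 0.0004)^80 − 1) = $46,000.74 × 0.03251090… = $1,495.5254…

$1,495.53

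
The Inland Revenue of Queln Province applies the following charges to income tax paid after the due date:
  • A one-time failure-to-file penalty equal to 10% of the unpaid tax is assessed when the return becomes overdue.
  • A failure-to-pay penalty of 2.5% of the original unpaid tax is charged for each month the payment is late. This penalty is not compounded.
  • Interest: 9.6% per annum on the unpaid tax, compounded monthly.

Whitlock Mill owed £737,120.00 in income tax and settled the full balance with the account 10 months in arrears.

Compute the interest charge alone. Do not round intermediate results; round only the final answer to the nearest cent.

£61,138.43

Interest (9.6%/yr ÷ 12 = 0.8%/month): £737,120.00 × ((1 + 0.008)^10 − 1) = £61,138.4344…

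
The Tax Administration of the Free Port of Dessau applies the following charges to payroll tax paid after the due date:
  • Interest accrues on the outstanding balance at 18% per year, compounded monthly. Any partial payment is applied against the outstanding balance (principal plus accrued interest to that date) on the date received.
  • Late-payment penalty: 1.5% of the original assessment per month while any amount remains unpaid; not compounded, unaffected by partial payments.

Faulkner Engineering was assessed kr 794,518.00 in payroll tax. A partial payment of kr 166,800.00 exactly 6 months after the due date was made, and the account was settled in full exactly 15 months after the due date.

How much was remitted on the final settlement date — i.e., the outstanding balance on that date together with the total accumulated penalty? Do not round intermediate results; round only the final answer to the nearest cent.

kr 981,380.98

Monthly rate = 18% ÷ 12 = 1.5%
Balance at month 6: kr 794,518.0000 × (1 + 0.015)^6 = kr 868,760.3552…
After kr 166,800.00 payment: kr 868,760.3552… − kr 166,800.00 = kr 701,960.3552…
Balance at month 15: kr 701,960.3552… × (1 + 0.015)^9 = kr 802,614.4332…
Penalty: 15 × 1.5% × kr 794,518.00 = kr 178,766.55
Final settlement = outstanding balance + penalty = kr 802,614.4332… + kr 178,766.55 = kr 981,380.98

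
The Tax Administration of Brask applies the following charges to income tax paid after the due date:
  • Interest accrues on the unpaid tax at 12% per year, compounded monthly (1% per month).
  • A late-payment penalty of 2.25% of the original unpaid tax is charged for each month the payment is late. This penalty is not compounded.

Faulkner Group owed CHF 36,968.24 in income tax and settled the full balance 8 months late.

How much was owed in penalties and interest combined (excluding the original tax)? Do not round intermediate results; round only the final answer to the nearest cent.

CHF 9,717.35

Late-payment penalty = 2.25% × CHF 36,968.24 × 8 mo = CHF 6,654.28…
Interest: CHF 36,968.24 × ((1 + 0.01)^8 − 1) = CHF 36,968.24 × 0.0828567… = CHF 3,063.0666…
Penalties + interest = CHF 6,654.2832 + CHF 3,063.0666… = CHF 9,717.35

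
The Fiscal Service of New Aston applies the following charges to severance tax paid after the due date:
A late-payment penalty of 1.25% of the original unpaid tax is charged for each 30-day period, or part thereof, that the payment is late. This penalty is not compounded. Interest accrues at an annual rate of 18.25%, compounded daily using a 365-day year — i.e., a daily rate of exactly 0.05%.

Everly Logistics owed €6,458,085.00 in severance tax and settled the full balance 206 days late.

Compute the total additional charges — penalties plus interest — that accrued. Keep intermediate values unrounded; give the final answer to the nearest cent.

Penalty periods: ⌈206/30⌉ = 7; penalty = 7 × 1.25% × €6,458,085.00 = €565,082.44…
Interest: €6,458,085.00 × ((1 + 0.0005)^206 − 1) = €6,458,085.00 × 0.10846288… = €700,462.4680…
Penalties + interest = €565,082.4375 + €700,462.4680… = €1,265,544.91

€1,265,544.91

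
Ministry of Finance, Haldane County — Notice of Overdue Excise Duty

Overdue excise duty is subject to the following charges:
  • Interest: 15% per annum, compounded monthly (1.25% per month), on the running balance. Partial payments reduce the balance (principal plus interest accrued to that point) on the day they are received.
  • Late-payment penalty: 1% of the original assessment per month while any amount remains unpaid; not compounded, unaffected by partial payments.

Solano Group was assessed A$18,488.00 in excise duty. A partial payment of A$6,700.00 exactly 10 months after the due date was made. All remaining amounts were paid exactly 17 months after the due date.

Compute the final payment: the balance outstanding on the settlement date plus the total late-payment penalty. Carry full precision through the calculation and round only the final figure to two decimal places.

A$18,669.50

Balance at month 10: A$18,488.0000 × (1 + 0.0125)^10 = A$20,933.4231…
After A$6,700.00 payment: A$20,933.4231… − A$6,700.00 = A$14,233.4231…
Balance at month 17: A$14,233.4231… × (1 + 0.0125)^7 = A$15,526.5363…
Penalty: 17 × 1% × A$18,488.00 = A$3,142.96
Final settlement = outstanding balance + penalty = A$15,526.5363… + A$3,142.96 = A$18,669.50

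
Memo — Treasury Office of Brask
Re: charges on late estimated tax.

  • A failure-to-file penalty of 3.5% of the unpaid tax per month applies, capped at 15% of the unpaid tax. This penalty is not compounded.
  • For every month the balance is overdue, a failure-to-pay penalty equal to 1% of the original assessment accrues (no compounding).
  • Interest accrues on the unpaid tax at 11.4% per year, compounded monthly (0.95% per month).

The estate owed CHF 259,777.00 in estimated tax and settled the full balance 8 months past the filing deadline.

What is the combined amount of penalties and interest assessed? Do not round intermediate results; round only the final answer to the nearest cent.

Failure-to-file: 8 × 3.5% × CHF 259,777.00 = CHF 72,737.56, capped at 15% × CHF 259,777.00 = CHF 38,966.55
Failure-to-pay penalty = 1% × CHF 259,777.00 × 8 mo = CHF 20,782.16
Interest: CHF 259,777.00 × ((1 + 0.0095)^8 − 1) = CHF 259,777.00 × 0.0785756… = CHF 20,412.1304…
Penalties + interest = CHF 59,748.7100 + CHF 20,412.1304… = CHF 80,160.84

CHF 80,160.84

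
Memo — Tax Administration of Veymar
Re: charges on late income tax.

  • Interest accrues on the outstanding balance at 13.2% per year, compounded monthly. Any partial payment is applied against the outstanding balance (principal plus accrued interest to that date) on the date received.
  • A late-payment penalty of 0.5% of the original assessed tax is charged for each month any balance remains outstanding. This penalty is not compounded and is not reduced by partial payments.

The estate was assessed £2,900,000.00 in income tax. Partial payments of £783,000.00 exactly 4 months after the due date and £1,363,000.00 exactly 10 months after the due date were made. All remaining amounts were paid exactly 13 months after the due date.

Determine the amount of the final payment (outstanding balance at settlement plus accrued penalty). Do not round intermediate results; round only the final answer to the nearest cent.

£1,259,212.77

Monthly rate = 13.2% ÷ 12 = 1.1%
Balance at month 4: £2,900,000.0000 × (1 + 0.011)^4 = £3,029,720.8821…
After £783,000.00 payment: £3,029,720.8821… − £783,000.00 = £2,246,720.8821…
Balance at month 10: £2,246,720.8821… × (1 + 0.011)^6 = £2,399,142.5620…
After £1,363,000.00 payment: £2,399,142.5620… − £1,363,000.00 = £1,036,142.5620…
Balance at month 13: £1,036,142.5620… × (1 + 0.011)^3 = £1,070,712.7654…
Penalty: 13 × 0.5% × £2,900,000.00 = £188,500.00
Final settlement = outstanding balance + penalty = £1,070,712.7654… + £188,500.00 = £1,259,212.77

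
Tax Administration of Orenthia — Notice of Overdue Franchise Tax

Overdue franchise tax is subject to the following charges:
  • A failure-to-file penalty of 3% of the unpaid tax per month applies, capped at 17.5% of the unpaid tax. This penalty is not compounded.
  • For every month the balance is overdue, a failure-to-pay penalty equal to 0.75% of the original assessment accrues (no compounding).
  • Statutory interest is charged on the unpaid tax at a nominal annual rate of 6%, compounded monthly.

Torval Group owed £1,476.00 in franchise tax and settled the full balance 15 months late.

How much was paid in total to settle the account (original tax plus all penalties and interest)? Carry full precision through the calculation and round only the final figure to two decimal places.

£2,015.01

Failure-to-file: 15 × 3% × £1,476.00 = £664.20, capped at 17.5% × £1,476.00 = £258.30
Failure-to-pay penalty: 15 × 0.75% × £1,476.00 = £166.05
Interest (6%/yr ÷ 12 = 0.5%/month): £1,476.00 × ((1 + 0.005)^15 − 1) = £114.6597…
Total = £1,476.00 + £424.3500 + £114.6597… = £2,015.01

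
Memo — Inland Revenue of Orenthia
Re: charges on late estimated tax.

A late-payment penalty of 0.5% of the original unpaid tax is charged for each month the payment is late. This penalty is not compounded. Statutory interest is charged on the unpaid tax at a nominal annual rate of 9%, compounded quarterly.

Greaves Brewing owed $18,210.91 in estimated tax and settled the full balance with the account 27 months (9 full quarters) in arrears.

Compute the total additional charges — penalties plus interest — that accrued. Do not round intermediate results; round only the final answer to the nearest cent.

Late-payment penalty = 0.5% × $18,210.91 × 27 mo = $2,458.47…
Interest (9%/yr ÷ 4 = 2.25%/quarter): $18,210.91 × ((1 + 0.0225)^9 − 1) = $4,037.6290…
Penalties + interest = $2,458.4729… + $4,037.6290… = $6,496.10

$6,496.10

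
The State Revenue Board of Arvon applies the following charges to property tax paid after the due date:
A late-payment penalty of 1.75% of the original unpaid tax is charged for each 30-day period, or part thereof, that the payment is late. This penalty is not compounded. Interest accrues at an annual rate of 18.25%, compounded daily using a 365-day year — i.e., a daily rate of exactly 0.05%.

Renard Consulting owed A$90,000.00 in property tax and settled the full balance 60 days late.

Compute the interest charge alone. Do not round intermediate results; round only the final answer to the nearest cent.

Interest: A$90,000.00 × ((1 + 0.0005)^60 − 1) = A$90,000.00 × 0.03044681… = A$2,740.2127…

A$2,740.21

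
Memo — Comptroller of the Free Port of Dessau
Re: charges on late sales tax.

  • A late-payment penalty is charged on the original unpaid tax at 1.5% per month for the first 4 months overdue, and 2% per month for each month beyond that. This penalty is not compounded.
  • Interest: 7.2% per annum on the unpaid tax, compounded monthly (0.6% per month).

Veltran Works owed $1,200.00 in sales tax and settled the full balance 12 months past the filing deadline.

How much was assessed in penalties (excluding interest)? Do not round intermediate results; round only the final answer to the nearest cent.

$264.00

Penalty, months 1–4: 4 × 1.5% × $1,200.00 = $72.00
Penalty, months 5–12: 8 × 2% × $1,200.00 = $192.00
Total penalty = $72.00 + $192.00 = $264.00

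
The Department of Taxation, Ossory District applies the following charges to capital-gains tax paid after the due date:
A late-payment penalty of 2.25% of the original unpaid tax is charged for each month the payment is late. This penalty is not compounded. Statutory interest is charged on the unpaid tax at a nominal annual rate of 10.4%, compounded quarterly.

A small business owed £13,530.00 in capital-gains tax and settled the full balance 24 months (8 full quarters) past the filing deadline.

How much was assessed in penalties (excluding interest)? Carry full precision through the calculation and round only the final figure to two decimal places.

£7,306.20

Late-payment penalty = 2.25% × £13,530.00 × 24 mo = £7,306.20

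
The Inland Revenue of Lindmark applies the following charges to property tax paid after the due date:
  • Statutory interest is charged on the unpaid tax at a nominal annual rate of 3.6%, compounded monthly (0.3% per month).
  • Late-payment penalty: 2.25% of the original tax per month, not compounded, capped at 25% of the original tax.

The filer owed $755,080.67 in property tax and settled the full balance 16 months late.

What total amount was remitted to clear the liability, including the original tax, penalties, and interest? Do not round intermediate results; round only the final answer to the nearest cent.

$980,921.73

Penalty (uncapped): 16 × 2.25% × $755,080.67 = $271,829.04…; cap = 25% × $755,080.67 = $188,770.17… → penalty = $188,770.17…
Interest: $755,080.67 × ((1 + 0.003)^16 − 1) = $755,080.67 × 0.0490953… = $37,070.8882…
Total = $755,080.67 + $188,770.1675 + $37,070.8882… = $980,921.73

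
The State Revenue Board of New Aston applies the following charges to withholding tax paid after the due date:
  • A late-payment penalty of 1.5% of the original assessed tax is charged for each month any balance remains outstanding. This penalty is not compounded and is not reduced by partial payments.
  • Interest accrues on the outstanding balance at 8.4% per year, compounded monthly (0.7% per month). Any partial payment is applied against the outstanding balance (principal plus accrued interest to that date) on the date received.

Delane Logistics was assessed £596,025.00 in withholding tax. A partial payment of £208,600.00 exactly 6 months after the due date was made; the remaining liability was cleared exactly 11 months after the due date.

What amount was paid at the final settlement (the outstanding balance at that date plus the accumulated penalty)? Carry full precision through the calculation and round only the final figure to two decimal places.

£525,899.61

Balance at month 6: £596,025.0000 × (1 + 0.007)^6 = £621,500.2386…
After £208,600.00 payment: £621,500.2386… − £208,600.00 = £412,900.2386…
Balance at month 11: £412,900.2386… × (1 + 0.007)^5 = £427,555.4893…
Penalty: 11 × 1.5% × £596,025.00 = £98,344.13…
Final settlement = outstanding balance + penalty = £427,555.4893… + £98,344.13… = £525,899.61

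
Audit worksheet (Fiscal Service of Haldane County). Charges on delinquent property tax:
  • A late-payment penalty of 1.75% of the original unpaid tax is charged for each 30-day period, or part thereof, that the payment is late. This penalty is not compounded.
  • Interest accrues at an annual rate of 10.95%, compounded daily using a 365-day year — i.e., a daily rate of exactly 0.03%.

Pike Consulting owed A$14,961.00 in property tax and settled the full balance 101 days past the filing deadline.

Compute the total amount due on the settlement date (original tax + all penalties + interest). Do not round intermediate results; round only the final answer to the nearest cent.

A$16,468.46

Penalty periods: ⌈101/30⌉ = 4; penalty = 4 × 1.75% × A$14,961.00 = A$1,047.27
Interest: A$14,961.00 × ((1 + 0.0003)^101 − 1) = A$14,961.00 × 0.03075903… = A$460.1859…
Total = A$14,961.00 + A$1,047.2700 + A$460.1859… = A$16,468.46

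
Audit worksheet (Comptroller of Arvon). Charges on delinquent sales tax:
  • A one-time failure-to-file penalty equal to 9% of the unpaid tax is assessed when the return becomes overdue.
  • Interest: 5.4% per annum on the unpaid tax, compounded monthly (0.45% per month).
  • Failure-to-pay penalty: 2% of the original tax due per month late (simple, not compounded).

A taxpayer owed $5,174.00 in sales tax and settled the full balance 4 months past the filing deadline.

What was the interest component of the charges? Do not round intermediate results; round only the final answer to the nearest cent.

$93.76

Interest: $5,174.00 × ((1 + 0.0045)^4 − 1) = $5,174.00 × 0.0181219… = $93.7625…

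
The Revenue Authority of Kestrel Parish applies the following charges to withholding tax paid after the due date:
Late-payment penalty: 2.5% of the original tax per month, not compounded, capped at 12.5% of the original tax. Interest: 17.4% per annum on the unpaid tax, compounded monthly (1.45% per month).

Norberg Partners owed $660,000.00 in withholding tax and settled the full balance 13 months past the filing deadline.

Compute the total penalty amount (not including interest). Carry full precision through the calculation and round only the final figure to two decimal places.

Penalty (uncapped): 13 × 2.5% × $660,000.00 = $214,500.00; cap = 12.5% × $660,000.00 = $82,500.00 → penalty = $82,500.00

$82,500.00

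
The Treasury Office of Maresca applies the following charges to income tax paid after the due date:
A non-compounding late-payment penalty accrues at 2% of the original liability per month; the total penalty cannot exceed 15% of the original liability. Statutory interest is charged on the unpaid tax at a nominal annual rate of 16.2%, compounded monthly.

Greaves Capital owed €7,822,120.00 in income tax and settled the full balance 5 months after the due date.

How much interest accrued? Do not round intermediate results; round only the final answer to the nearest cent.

Interest (16.2%/yr ÷ 12 = 1.35%/month): €7,822,120.00 × ((1 + 0.0135)^5 − 1) = €542,442.6698…

€542,442.67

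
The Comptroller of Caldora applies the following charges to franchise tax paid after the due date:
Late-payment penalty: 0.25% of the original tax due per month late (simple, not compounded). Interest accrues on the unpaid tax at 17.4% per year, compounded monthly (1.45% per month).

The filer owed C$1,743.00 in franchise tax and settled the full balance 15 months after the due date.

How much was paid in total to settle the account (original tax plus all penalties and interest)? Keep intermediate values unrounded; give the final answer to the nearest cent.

Late-payment penalty: 15 × 0.25% × C$1,743.00 = C$65.36…
Interest: C$1,743.00 × ((1 + 0.0145)^15 − 1) = C$1,743.00 × 0.2410257… = C$420.1078…
Total = C$1,743.00 + C$65.3625 + C$420.1078… = C$2,228.47

C$2,228.47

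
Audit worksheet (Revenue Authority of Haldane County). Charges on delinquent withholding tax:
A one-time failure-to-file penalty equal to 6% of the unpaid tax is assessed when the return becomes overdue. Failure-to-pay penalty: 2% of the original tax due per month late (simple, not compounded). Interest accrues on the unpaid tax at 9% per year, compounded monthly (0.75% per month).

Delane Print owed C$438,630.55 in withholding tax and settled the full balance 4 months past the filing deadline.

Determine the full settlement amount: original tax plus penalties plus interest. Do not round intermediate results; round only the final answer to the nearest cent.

Failure-to-file penalty: 6% × C$438,630.55 = C$26,317.83…
Failure-to-pay penalty = 2% × C$438,630.55 × 4 mo = C$35,090.44…
Interest: C$438,630.55 × ((1 + 0.0075)^4 − 1) = C$438,630.55 × 0.0303392… = C$13,307.6959…
Total = C$438,630.55 + C$61,408.2770 + C$13,307.6959… = C$513,346.52

C$513,346.52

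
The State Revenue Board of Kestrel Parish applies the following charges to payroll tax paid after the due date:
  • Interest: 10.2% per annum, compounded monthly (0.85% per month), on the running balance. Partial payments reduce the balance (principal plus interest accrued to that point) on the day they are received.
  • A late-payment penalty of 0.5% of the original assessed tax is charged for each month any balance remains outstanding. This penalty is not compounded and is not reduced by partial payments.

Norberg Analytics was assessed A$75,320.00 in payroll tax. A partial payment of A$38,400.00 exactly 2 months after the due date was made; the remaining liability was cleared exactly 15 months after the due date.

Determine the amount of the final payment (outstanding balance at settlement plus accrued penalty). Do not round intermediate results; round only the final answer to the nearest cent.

A$48,298.80

Balance at month 2: A$75,320.0000 × (1 + 0.0085)^2 = A$76,605.8819…
After A$38,400.00 payment: A$76,605.8819… − A$38,400.00 = A$38,205.8819…
Balance at month 15: A$38,205.8819… × (1 + 0.0085)^13 = A$42,649.7963…
Penalty: 15 × 0.5% × A$75,320.00 = A$5,649.00
Final settlement = outstanding balance + penalty = A$42,649.7963… + A$5,649.00 = A$48,298.80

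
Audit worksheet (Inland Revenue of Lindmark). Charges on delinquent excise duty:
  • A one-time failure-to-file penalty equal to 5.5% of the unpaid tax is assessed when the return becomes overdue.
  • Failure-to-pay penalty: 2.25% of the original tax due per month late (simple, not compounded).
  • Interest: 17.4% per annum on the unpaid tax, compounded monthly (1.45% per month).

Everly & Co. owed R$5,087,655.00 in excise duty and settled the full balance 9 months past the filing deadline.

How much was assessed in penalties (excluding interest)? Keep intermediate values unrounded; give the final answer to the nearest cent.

R$1,310,071.16

Failure-to-file penalty: 5.5% × R$5,087,655.00 = R$279,821.03…
Failure-to-pay penalty = 2.25% × R$5,087,655.00 × 9 mo = R$1,030,250.14…
Total penalty = R$279,821.03… + R$1,030,250.14… = R$1,310,071.16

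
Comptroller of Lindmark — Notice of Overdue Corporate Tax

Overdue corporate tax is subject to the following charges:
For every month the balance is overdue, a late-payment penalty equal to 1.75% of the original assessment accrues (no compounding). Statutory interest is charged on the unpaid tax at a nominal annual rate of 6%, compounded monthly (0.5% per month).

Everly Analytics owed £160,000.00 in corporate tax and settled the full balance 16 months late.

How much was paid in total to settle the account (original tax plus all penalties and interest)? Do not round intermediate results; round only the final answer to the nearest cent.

£218,091.38

Late-payment penalty = 1.75% × £160,000.00 × 16 mo = £44,800.00
Interest: £160,000.00 × ((1 + 0.005)^16 − 1) = £160,000.00 × 0.0830712… = £13,291.3842…
Total = £160,000.00 + £44,800.0000 + £13,291.3842… = £218,091.38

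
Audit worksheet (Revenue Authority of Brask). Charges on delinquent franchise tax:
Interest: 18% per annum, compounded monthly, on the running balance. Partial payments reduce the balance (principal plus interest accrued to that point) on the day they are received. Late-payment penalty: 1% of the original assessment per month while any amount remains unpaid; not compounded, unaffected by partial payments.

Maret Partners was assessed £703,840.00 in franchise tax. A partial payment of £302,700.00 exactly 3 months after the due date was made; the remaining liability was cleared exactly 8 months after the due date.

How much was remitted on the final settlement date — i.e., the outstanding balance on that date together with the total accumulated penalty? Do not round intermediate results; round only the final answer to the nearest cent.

Monthly rate = 18% ÷ 12 = 1.5%
Balance at month 3: £703,840.0000 × (1 + 0.015)^3 = £735,990.2675…
After £302,700.00 payment: £735,990.2675… − £302,700.00 = £433,290.2675…
Balance at month 8: £433,290.2675… × (1 + 0.015)^5 = £466,776.6742…
Penalty: 8 × 1% × £703,840.00 = £56,307.20
Final settlement = outstanding balance + penalty = £466,776.6742… + £56,307.20 = £523,083.87

£523,083.87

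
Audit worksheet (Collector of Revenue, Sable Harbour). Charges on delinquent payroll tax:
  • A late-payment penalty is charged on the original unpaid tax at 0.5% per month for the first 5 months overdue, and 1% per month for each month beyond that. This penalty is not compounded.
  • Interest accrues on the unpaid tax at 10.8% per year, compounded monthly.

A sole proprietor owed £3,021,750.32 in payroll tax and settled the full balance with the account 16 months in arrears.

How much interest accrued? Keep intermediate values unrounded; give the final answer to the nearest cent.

£465,773.93

Interest (10.8%/yr ÷ 12 = 0.9%/month): £3,021,750.32 × ((1 + 0.009)^16 − 1) = £465,773.9337…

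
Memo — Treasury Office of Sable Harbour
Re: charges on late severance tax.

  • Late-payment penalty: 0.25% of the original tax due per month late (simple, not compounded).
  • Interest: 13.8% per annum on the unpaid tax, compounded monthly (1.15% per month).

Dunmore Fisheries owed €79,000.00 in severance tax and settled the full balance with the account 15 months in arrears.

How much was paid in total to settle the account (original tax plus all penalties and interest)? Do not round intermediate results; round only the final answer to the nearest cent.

Late-payment penalty: 15 × 0.25% × €79,000.00 = €2,962.50
Interest: €79,000.00 × ((1 + 0.0115)^15 − 1) = €79,000.00 × 0.1871027… = €14,781.1163…
Total = €79,000.00 + €2,962.5000 + €14,781.1163… = €96,743.62

€96,743.62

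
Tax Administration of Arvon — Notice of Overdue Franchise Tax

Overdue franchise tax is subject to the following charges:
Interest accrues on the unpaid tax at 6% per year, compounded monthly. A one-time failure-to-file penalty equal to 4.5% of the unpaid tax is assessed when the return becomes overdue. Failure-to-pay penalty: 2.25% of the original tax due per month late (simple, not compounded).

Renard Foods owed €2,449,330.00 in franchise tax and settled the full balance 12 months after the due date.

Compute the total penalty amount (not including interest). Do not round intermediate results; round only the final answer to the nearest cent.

€771,538.95

Failure-to-file penalty: 4.5% × €2,449,330.00 = €110,219.85
Failure-to-pay penalty: 12 × 2.25% × €2,449,330.00 = €661,319.10
Total penalty = €110,219.85 + €661,319.10 = €771,538.95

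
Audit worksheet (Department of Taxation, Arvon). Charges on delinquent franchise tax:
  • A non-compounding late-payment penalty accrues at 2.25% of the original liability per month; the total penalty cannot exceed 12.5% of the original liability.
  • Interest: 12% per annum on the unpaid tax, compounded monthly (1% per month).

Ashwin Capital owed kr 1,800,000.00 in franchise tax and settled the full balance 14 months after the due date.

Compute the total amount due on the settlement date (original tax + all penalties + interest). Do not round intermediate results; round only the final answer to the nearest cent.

Penalty (uncapped): 14 × 2.25% × kr 1,800,000.00 = kr 567,000.00; cap = 12.5% × kr 1,800,000.00 = kr 225,000.00 → penalty = kr 225,000.00
Interest: kr 1,800,000.00 × ((1 + 0.01)^14 − 1) = kr 1,800,000.00 × 0.1494742… = kr 269,053.5838…
Total = kr 1,800,000.00 + kr 225,000.0000 + kr 269,053.5838… = kr 2,294,053.58

kr 2,294,053.58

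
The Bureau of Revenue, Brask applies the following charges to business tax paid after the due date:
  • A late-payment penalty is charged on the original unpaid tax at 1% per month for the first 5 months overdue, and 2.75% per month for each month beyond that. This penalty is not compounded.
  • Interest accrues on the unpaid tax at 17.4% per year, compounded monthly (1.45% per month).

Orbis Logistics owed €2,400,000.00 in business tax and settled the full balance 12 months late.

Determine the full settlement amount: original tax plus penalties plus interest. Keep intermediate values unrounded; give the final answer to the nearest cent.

€3,434,567.03

Penalty, months 1–5: 5 × 1% × €2,400,000.00 = €120,000.00
Penalty, months 6–12: 7 × 2.75% × €2,400,000.00 = €462,000.00
Interest: €2,400,000.00 × ((1 + 0.0145)^12 − 1) = €2,400,000.00 × 0.1885696… = €452,567.0288…
Total = €2,400,000.00 + €582,000.0000 + €452,567.0288… = €3,434,567.03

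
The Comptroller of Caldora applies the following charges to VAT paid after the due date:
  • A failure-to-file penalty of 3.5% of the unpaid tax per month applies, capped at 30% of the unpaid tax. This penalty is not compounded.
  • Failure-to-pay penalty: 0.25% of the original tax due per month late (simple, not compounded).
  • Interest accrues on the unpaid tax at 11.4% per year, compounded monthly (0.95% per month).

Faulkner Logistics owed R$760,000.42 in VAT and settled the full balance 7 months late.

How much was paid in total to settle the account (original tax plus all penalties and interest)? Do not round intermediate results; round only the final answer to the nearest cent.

Failure-to-file: 7 × 3.5% × R$760,000.42 = R$186,200.10… (under the 30% cap)
Failure-to-pay penalty: 7 × 0.25% × R$760,000.42 = R$13,300.01…
Interest: R$760,000.42 × ((1 + 0.0095)^7 − 1) = R$760,000.42 × 0.0684255… = R$52,003.4428…
Total = R$760,000.42 + R$199,500.1103… + R$52,003.4428… = R$1,011,503.97

R$1,011,503.97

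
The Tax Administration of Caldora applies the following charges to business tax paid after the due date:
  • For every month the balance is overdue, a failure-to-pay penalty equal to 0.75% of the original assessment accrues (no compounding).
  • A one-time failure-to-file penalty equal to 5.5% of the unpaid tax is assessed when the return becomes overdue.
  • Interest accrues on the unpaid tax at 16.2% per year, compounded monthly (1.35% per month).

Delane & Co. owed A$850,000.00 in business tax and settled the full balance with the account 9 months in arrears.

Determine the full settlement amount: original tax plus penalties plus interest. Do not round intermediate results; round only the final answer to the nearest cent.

Failure-to-file penalty: 5.5% × A$850,000.00 = A$46,750.00
Failure-to-pay penalty = 0.75% × A$850,000.00 × 9 mo = A$57,375.00
Interest: A$850,000.00 × ((1 + 0.0135)^9 − 1) = A$850,000.00 × 0.1282719… = A$109,031.1266…
Total = A$850,000.00 + A$104,125.0000 + A$109,031.1266… = A$1,063,156.13

A$1,063,156.13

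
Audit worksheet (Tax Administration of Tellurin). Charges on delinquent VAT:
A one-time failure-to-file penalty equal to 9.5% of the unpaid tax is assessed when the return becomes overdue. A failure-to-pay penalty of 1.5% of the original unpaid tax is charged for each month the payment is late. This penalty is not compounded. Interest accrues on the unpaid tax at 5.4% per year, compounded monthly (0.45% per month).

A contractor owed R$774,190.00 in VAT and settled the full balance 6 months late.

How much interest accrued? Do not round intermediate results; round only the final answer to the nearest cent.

R$21,139.71

Interest: R$774,190.00 × ((1 + 0.0045)^6 − 1) = R$774,190.00 × 0.0273056… = R$21,139.7059…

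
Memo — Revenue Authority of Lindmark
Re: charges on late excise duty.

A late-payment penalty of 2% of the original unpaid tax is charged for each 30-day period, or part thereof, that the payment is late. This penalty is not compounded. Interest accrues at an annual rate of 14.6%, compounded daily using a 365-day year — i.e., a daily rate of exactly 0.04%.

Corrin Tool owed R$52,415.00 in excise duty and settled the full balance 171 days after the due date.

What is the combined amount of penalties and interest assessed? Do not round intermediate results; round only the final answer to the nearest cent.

R$9,999.68

Penalty periods: ⌈171/30⌉ = 6; penalty = 6 × 2% × R$52,415.00 = R$6,289.80
Interest: R$52,415.00 × ((1 + 0.0004)^171 − 1) = R$52,415.00 × 0.07077890… = R$3,709.8758…
Penalties + interest = R$6,289.8000 + R$3,709.8758… = R$9,999.68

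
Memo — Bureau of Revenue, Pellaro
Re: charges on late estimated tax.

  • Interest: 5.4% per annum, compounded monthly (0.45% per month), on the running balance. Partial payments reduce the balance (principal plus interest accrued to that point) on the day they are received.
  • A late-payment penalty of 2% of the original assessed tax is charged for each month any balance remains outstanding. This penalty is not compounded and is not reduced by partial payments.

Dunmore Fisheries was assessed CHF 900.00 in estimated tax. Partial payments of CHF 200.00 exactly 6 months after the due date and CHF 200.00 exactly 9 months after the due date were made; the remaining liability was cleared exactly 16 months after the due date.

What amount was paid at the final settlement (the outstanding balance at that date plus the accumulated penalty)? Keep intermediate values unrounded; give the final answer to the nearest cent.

Balance at month 6: CHF 900.0000 × (1 + 0.0045)^6 = CHF 924.5750…
After CHF 200.00 payment: CHF 924.5750… − CHF 200.00 = CHF 724.5750…
Balance at month 9: CHF 724.5750… × (1 + 0.0045)^3 = CHF 734.4009…
After CHF 200.00 payment: CHF 734.4009… − CHF 200.00 = CHF 534.4009…
Balance at month 16: CHF 534.4009… × (1 + 0.0045)^7 = CHF 551.4635…
Penalty: 16 × 2% × CHF 900.00 = CHF 288.00
Final settlement = outstanding balance + penalty = CHF 551.4635… + CHF 288.00 = CHF 839.46

CHF 839.46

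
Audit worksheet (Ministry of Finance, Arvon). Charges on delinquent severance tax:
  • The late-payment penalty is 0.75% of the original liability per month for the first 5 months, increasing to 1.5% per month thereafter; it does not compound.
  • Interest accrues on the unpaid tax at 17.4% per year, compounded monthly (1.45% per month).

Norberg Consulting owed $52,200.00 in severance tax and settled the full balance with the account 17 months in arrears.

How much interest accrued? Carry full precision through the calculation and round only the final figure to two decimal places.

Interest: $52,200.00 × ((1 + 0.0145)^17 − 1) = $52,200.00 × 0.2772764… = $14,473.8258…

$14,473.83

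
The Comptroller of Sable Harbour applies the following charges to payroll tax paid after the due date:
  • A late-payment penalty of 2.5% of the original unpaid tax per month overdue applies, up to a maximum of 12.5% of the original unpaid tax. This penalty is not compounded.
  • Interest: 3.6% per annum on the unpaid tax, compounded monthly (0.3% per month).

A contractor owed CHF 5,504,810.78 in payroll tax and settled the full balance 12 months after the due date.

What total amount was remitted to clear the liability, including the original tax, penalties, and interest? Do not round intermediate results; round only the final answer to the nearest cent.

CHF 6,394,388.09

Penalty (uncapped): 12 × 2.5% × CHF 5,504,810.78 = CHF 1,651,443.23…; cap = 12.5% × CHF 5,504,810.78 = CHF 688,101.35… → penalty = CHF 688,101.35…
Interest: CHF 5,504,810.78 × ((1 + 0.003)^12 − 1) = CHF 5,504,810.78 × 0.0366000… = CHF 201,475.9660…
Total = CHF 5,504,810.78 + CHF 688,101.3475 + CHF 201,475.9660… = CHF 6,394,388.09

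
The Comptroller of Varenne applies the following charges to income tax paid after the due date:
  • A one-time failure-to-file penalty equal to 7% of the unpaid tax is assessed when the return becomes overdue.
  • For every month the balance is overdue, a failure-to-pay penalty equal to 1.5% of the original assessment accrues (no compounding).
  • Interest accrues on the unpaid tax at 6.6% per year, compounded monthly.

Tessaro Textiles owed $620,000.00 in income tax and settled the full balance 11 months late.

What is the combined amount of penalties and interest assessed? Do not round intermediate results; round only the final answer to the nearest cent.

Failure-to-file penalty: 7% × $620,000.00 = $43,400.00
Failure-to-pay penalty: 11 × 1.5% × $620,000.00 = $102,300.00
Interest (6.6%/yr ÷ 12 = 0.55%/month): $620,000.00 × ((1 + 0.0055)^11 − 1) = $38,558.7338…
Penalties + interest = $145,700.0000 + $38,558.7338… = $184,258.73

$184,258.73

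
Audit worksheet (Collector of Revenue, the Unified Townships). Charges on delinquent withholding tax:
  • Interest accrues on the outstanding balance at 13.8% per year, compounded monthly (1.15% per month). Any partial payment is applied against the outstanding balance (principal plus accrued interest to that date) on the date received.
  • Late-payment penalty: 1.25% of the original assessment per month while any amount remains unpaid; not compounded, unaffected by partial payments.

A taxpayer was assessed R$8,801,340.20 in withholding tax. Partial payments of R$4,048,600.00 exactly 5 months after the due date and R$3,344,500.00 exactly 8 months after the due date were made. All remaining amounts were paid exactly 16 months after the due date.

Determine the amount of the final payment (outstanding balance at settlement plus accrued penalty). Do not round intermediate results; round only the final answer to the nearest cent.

Balance at month 5: R$8,801,340.2000 × (1 + 0.0115)^5 = R$9,319,191.6627…
After R$4,048,600.00 payment: R$9,319,191.6627… − R$4,048,600.00 = R$5,270,591.6627…
Balance at month 8: R$5,270,591.6627… × (1 + 0.0115)^3 = R$5,454,526.1983…
After R$3,344,500.00 payment: R$5,454,526.1983… − R$3,344,500.00 = R$2,110,026.1983…
Balance at month 16: R$2,110,026.1983… × (1 + 0.0115)^8 = R$2,312,144.3516…
Penalty: 16 × 1.25% × R$8,801,340.20 = R$1,760,268.04
Final settlement = outstanding balance + penalty = R$2,312,144.3516… + R$1,760,268.04 = R$4,072,412.39

R$4,072,412.39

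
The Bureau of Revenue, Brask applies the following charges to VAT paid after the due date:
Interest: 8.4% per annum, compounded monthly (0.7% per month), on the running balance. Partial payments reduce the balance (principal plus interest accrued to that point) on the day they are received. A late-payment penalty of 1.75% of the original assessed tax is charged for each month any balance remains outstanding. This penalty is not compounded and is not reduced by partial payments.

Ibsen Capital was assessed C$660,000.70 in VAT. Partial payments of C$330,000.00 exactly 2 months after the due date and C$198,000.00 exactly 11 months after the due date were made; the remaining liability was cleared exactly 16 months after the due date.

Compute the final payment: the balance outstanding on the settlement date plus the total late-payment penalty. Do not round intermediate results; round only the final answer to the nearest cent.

Balance at month 2: C$660,000.7000 × (1 + 0.007)^2 = C$669,273.0498…
After C$330,000.00 payment: C$669,273.0498… − C$330,000.00 = C$339,273.0498…
Balance at month 11: C$339,273.0498… × (1 + 0.007)^9 = C$361,255.6081…
After C$198,000.00 payment: C$361,255.6081… − C$198,000.00 = C$163,255.6081…
Balance at month 16: C$163,255.6081… × (1 + 0.007)^5 = C$169,050.1116…
Penalty: 16 × 1.75% × C$660,000.70 = C$184,800.20…
Final settlement = outstanding balance + penalty = C$169,050.1116… + C$184,800.20… = C$353,850.31

C$353,850.31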